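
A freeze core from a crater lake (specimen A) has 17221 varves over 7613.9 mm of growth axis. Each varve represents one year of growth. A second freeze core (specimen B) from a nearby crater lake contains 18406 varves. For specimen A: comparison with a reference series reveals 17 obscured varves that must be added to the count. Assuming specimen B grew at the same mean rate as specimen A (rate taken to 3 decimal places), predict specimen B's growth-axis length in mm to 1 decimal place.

8135.5 mm

Specimen A: adjusted count: 17221 + 17 = 17238 varves.
A: Extension rate ≈ 7613.9 / 17238 = 0.442 mm per year.
Length of B = 0.442 × 18406 = 8135.5 mm.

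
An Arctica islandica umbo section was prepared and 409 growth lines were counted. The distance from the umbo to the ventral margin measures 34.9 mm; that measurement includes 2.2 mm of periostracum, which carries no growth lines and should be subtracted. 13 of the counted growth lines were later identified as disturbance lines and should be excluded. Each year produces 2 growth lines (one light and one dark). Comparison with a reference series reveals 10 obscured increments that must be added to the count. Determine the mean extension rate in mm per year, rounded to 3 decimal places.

Adjusted count: 409 − 13 + 10 = 406 growth lines.
With 2 growth lines per year, 406 / 2 = 203 years.
The growth record spans 34.9 − 2.2 = 32.7 mm.
Mean rate = 32.7 mm / 203 years ≈ 0.161 mm per year.

0.161 mm per year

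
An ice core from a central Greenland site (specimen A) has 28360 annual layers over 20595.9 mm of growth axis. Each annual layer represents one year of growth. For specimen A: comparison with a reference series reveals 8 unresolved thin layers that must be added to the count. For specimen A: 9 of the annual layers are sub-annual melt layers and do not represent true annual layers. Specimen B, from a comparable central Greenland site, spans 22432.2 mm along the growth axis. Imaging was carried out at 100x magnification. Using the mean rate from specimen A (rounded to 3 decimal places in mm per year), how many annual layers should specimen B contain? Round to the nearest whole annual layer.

30898 annual layers

Specimen A: true annual layer count = 28360 − 9 + 8 = 28359.
A: Extension rate ≈ 20595.9 / 28359 = 0.726 mm/year.
For B, 22432.2 / 0.726 = 30898.35 years ≈ 30898 annual layers.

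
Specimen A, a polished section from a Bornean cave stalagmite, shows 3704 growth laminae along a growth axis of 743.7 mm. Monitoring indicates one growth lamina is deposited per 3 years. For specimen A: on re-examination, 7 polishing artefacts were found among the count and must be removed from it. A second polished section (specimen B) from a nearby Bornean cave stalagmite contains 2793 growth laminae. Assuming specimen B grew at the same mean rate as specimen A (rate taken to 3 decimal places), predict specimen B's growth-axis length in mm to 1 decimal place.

Specimen A: correcting the raw count gives 3704 − 7 = 3697 true growth laminae.
Specimen A: at 3 years per growth lamina, 3697 × 3 = 11091 years.
A: 743.7 mm over 11091 years gives 743.7 / 11091 ≈ 0.067 mm per year.
Specimen B: multiplying by 3 years per growth lamina: 2793 × 3 = 8379 years. B's length ≈ 0.067 × 8379 = 561.4 mm.

561.4 mm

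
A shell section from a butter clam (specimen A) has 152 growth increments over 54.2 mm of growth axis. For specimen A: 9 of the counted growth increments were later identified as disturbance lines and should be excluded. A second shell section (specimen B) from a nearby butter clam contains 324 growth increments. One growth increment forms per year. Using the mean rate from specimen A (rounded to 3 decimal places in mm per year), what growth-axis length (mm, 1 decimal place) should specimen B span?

Specimen A: true growth increment count = 152 − 9 = 143.
A: Mean rate = 54.2 mm / 143 years ≈ 0.379 mm/year.
Length of B = 0.379 × 324 = 122.8 mm.

122.8 mm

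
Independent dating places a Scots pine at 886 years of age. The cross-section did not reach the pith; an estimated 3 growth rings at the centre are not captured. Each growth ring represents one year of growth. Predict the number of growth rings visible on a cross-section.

883 growth rings

One growth ring per year gives 886 growth rings over 886 years.
Less the 3 uncaptured growth rings: 886 − 3 = 883.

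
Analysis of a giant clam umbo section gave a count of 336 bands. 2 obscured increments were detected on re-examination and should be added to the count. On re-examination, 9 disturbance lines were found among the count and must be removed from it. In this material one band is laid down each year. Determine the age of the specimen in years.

Correcting the raw count gives 336 − 9 + 2 = 329 true bands.
With a one-to-one band periodicity this is 329 years.

329 years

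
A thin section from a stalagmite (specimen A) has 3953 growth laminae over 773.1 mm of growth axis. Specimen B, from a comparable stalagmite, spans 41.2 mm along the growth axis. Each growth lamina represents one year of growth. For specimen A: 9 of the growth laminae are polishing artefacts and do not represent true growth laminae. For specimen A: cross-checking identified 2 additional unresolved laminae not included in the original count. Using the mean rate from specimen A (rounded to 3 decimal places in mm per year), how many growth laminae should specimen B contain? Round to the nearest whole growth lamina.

210 growth laminae

Specimen A: correcting the raw count gives 3953 − 9 + 2 = 3946 true growth laminae.
A: 773.1 mm over 3946 years gives 773.1 / 3946 ≈ 0.196 mm/yr.
Specimen B: 41.2 mm / 0.196 mm per year = 210.20 years ≈ 210 growth laminae.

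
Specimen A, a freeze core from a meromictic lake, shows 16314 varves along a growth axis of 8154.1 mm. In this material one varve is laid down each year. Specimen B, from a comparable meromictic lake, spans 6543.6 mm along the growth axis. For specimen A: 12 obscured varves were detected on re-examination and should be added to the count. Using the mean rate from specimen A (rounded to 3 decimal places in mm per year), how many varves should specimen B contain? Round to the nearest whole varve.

Specimen A: correcting the raw count gives 16314 + 12 = 16326 true varves.
A: 8154.1 mm over 16326 years gives 8154.1 / 16326 ≈ 0.499 mm/yr.
B spans 6543.6 / 0.499 = 13113.43 years ≈ 13113 varves.

13113 varves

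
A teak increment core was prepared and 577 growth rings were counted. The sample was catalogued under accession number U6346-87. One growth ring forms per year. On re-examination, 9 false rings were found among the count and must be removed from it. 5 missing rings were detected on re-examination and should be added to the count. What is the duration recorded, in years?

573 yr

After corrections the count is 577 − 9 + 5 = 573 growth rings.
At one growth ring per year, that is 573 years.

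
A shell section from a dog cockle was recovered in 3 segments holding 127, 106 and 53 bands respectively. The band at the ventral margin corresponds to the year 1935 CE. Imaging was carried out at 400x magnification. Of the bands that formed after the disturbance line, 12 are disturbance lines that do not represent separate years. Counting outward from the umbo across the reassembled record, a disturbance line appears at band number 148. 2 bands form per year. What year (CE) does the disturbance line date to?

1872 CE

Total bands = 127 + 106 + 53 = 286.
The disturbance line sits at band 148 from the umbo, so 286 − 148 = 138 bands formed after it.
138 − 12 false = 126 true bands after the disturbance line.
Dividing by 2 bands per year: 126 / 2 = 63 years.
Counting back 63 years from 1935 CE places the disturbance line in 1935 − 63 = 1872 CE.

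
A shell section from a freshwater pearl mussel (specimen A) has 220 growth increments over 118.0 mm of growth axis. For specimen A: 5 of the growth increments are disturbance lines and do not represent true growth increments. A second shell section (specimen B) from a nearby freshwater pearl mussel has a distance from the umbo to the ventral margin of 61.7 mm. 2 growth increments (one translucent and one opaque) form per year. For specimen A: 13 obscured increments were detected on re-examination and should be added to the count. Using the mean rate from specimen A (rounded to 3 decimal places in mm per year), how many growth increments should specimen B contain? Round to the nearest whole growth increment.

Specimen A: after corrections the count is 220 − 5 + 13 = 228 growth increments.
Specimen A: 228 growth increments at 2 per year is 228 / 2 = 114 years.
A: 118.0 mm over 114 years gives 118.0 / 114 ≈ 1.035 mm/year.
B spans 61.7 / 1.035 = 59.61 years; at 2 growth increments per year that is 59.61 × 2 ≈ 119 growth increments.

119 growth increments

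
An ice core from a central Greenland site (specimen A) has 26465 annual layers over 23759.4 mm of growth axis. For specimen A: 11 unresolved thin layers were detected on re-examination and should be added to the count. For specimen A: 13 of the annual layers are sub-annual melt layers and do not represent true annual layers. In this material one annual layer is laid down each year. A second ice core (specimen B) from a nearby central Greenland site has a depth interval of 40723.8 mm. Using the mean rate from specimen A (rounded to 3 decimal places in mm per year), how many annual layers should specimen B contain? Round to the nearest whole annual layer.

45349 annual layers

Specimen A: adjusted count: 26465 − 13 + 11 = 26463 annual layers.
A: Extension rate ≈ 23759.4 / 26463 = 0.898 mm/yr.
Specimen B: 40723.8 mm / 0.898 mm per year = 45349.44 years ≈ 45349 annual layers.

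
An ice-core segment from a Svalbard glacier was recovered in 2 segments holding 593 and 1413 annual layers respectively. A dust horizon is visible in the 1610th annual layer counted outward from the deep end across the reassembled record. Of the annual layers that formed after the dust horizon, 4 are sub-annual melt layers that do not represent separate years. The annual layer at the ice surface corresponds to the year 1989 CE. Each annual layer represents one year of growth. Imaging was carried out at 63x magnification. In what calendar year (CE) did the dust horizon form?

1597 CE

Total annual layers = 593 + 1413 = 2006.
The dust horizon sits at annual layer 1610 from the deep end, so 2006 − 1610 = 396 annual layers formed after it.
Excluding 4 false annual layers: 396 − 4 = 392.
The annual layer at the ice surface is 1989 CE, so the dust horizon dates to 1989 − 392 = 1597 CE.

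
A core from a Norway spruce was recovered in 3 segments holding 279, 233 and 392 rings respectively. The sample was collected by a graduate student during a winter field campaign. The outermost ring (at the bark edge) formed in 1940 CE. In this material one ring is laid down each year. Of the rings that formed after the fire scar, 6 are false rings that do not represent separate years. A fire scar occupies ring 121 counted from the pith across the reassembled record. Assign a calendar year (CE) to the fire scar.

Total rings = 279 + 233 + 392 = 904.
The fire scar sits at ring 121 from the pith, so 904 − 121 = 783 rings formed after it.
Excluding 6 false rings: 783 − 6 = 777.
The ring at the bark edge is 1940 CE, so the fire scar dates to 1940 − 777 = 1163 CE.

1163 CE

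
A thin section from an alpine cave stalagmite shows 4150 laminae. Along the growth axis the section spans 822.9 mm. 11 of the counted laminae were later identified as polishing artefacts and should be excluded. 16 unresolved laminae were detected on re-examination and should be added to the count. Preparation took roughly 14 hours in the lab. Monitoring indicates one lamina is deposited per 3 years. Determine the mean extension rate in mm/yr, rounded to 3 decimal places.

0.066 mm/yr

Adjusted count: 4150 − 11 + 16 = 4155 laminae.
Multiplying by 3 years per lamina: 4155 × 3 = 12465 years.
822.9 mm over 12465 years gives 822.9 / 12465 ≈ 0.066 mm/yr.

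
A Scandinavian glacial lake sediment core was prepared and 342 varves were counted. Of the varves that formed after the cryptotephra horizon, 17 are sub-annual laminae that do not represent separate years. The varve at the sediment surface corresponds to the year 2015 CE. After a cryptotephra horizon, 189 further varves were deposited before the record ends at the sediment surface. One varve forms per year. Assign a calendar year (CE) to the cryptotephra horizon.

189 varves post-date the cryptotephra horizon.
Removing the 17 false varves leaves 189 − 17 = 172 true varves beyond the cryptotephra horizon.
Counting back 172 years from 2015 CE places the cryptotephra horizon in 2015 − 172 = 1843 CE.

1843 CE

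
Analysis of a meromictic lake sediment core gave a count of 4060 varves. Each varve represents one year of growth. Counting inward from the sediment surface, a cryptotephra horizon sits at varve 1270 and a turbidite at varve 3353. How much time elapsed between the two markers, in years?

2083 years

3353 − 1270 = 2083 varves lie between the two events.
That is 2083 years at one varve per year.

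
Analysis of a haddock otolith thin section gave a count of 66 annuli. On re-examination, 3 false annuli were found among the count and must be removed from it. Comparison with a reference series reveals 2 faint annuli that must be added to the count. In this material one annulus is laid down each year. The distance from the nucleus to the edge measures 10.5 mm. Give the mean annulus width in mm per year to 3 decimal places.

Correcting the raw count gives 66 − 3 + 2 = 65 true annuli.
Mean rate = 10.5 mm / 65 years ≈ 0.162 mm per year.

0.162 mm per year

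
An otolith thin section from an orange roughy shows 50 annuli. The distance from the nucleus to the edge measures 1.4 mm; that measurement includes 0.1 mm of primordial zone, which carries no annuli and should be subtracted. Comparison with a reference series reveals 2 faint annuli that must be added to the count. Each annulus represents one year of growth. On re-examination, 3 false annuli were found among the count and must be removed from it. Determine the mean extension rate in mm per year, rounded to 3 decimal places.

0.027 mm per year

Adjusted count: 50 − 3 + 2 = 49 annuli.
Net length = 1.4 − 0.1 = 1.3 mm.
Extension rate ≈ 1.3 / 49 = 0.027 mm per year.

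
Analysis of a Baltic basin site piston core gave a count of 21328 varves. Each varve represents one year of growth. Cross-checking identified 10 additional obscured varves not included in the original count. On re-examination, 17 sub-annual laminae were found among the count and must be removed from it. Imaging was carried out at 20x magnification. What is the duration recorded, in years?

Correcting the raw count gives 21328 − 17 + 10 = 21321 true varves.
At one varve per year, that is 21321 years.

21321 years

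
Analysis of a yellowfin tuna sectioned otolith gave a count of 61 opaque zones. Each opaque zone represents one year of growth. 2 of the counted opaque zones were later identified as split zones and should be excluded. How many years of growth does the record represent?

Correcting the raw count gives 61 − 2 = 59 true opaque zones.
At one opaque zone per year, that is 59 years.

59 years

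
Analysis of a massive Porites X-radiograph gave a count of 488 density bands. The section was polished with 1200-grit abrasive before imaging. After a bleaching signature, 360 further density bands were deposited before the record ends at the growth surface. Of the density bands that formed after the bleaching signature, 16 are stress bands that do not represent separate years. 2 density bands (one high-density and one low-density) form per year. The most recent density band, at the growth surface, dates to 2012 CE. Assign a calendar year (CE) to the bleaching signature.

360 density bands formed after the bleaching signature.
Removing the 16 false density bands leaves 360 − 16 = 344 true density bands beyond the bleaching signature.
344 density bands at 2 per year is 344 / 2 = 172 years.
2012 − 172 = 1840 CE.

1840 CE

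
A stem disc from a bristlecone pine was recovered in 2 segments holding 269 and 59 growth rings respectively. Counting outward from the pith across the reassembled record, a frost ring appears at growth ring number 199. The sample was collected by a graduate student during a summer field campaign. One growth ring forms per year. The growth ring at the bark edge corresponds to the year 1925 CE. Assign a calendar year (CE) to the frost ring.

Total growth rings = 269 + 59 = 328.
Between growth ring 199 and the bark edge there are 328 − 199 = 129 growth rings.
Counting back 129 years from 1925 CE places the frost ring in 1925 − 129 = 1796 CE.

1796 CE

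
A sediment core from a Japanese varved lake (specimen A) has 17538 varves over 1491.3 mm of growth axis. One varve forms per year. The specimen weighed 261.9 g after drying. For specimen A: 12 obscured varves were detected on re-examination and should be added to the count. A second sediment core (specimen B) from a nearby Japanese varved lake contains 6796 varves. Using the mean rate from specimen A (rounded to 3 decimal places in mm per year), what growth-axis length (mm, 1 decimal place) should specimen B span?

577.7 mm

Specimen A: after corrections the count is 17538 + 12 = 17550 varves.
A: Mean rate = 1491.3 mm / 17550 years ≈ 0.085 mm/yr.
B's length ≈ 0.085 × 6796 = 577.7 mm.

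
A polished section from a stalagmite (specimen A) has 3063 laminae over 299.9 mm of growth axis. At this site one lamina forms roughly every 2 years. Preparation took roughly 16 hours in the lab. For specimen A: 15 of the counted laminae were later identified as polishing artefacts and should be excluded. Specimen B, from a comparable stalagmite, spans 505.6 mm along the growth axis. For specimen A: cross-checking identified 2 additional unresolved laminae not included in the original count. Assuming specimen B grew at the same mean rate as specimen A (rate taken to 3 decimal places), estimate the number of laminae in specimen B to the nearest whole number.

Specimen A: true lamina count = 3063 − 15 + 2 = 3050.
Specimen A: multiplying by 2 years per lamina: 3050 × 2 = 6100 years.
A: Mean rate = 299.9 mm / 6100 years ≈ 0.049 mm/yr.
For B, 505.6 / 0.049 = 10318.37 years; at 2 years per lamina that is 10318.37 / 2 ≈ 5159 laminae.

5159 laminae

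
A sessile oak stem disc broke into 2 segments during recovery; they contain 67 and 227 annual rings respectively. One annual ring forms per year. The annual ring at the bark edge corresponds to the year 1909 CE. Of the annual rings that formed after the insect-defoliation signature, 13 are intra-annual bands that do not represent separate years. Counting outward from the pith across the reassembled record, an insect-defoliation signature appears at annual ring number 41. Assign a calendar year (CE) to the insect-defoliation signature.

Total annual rings = 67 + 227 = 294.
The insect-defoliation signature sits at annual ring 41 from the pith, so 294 − 41 = 253 annual rings formed after it.
Removing the 13 false annual rings leaves 253 − 13 = 240 true annual rings beyond the insect-defoliation signature.
Counting back 240 years from 1909 CE places the insect-defoliation signature in 1909 − 240 = 1669 CE.

1669 CE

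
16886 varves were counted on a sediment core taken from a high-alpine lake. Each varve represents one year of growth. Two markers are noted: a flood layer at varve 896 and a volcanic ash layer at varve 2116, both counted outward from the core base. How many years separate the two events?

2116 − 896 = 1220 varves lie between the two events.
That is 1220 years at one varve per year.

1220 yr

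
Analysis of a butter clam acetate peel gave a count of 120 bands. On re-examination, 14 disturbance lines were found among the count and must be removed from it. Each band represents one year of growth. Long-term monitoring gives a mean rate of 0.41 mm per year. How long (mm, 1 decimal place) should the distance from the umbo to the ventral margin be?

After corrections the count is 120 − 14 = 106 bands.
106 years at 0.41 mm/year gives 0.41 × 106 = 43.5 mm.

43.5 mm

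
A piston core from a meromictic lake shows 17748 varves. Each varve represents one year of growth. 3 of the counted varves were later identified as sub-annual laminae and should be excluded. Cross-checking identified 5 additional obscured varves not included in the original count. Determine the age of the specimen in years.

Correcting the raw count gives 17748 − 3 + 5 = 17750 true varves.
At one varve per year, that is 17750 years.

17750 yr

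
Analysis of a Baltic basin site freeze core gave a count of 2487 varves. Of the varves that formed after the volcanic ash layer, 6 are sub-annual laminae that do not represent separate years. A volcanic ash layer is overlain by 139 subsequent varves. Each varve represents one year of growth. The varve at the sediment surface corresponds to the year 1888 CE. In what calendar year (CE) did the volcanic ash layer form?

139 varves post-date the volcanic ash layer.
Removing the 6 false varves leaves 139 − 6 = 133 true varves beyond the volcanic ash layer.
Counting back 133 years from 1888 CE places the volcanic ash layer in 1888 − 133 = 1755 CE.

1755 CE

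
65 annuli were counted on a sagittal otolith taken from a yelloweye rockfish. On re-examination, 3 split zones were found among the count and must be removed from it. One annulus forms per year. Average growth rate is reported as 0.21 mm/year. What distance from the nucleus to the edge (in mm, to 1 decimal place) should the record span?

13.0 mm

Adjusted count: 65 − 3 = 62 annuli.
Predicted length = 0.21 mm/year × 62 years = 13.0 mm.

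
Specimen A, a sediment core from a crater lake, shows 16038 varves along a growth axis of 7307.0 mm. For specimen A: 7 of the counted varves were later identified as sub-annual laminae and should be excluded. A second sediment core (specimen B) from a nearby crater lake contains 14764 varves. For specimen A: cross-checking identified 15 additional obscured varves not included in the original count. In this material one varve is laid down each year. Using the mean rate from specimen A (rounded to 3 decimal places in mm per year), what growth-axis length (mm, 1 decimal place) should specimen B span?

Specimen A: after corrections the count is 16038 − 7 + 15 = 16046 varves.
A: 7307.0 mm over 16046 years gives 7307.0 / 16046 ≈ 0.455 mm/year.
Length of B = 0.455 × 14764 = 6717.6 mm.

6717.6 mm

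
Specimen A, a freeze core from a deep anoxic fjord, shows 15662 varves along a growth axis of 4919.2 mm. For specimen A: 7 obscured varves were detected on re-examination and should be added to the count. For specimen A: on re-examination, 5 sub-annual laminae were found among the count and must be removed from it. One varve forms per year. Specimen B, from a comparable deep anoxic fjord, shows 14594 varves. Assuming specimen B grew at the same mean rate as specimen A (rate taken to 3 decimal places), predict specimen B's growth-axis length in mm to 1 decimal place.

Specimen A: after corrections the count is 15662 − 5 + 7 = 15664 varves.
A: Extension rate ≈ 4919.2 / 15664 = 0.314 mm/year.
B's length ≈ 0.314 × 14594 = 4582.5 mm.

4582.5 mm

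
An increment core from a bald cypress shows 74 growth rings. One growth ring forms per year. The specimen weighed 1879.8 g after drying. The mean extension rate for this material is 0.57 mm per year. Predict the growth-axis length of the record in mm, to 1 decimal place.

42.2 mm

74 years of growth are recorded.
74 years at 0.57 mm/year gives 0.57 × 74 = 42.2 mm.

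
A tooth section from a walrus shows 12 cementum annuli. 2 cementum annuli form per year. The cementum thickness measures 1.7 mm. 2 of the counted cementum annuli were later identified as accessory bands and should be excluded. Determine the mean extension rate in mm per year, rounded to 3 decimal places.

After corrections the count is 12 − 2 = 10 cementum annuli.
10 cementum annuli at 2 per year is 10 / 2 = 5 years.
Extension rate ≈ 1.7 / 5 = 0.340 mm per year.

0.340 mm per year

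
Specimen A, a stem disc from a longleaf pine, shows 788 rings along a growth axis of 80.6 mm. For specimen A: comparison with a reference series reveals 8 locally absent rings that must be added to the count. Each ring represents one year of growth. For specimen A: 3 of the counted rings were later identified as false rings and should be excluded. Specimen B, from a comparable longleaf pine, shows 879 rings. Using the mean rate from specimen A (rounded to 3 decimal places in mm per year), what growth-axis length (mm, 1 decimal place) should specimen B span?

Specimen A: correcting the raw count gives 788 − 3 + 8 = 793 true rings.
A: Mean rate = 80.6 mm / 793 years ≈ 0.102 mm/yr.
Length of B = 0.102 × 879 = 89.7 mm.

89.7 mm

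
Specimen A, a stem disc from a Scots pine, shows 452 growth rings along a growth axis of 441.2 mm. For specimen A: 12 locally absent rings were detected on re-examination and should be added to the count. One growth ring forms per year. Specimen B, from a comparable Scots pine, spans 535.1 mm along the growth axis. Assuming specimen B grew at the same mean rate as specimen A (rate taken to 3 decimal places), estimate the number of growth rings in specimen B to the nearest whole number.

563 growth rings

Specimen A: after corrections the count is 452 + 12 = 464 growth rings.
A: Extension rate ≈ 441.2 / 464 = 0.951 mm/yr.
Specimen B: 535.1 mm / 0.951 mm per year = 562.67 years ≈ 563 growth rings.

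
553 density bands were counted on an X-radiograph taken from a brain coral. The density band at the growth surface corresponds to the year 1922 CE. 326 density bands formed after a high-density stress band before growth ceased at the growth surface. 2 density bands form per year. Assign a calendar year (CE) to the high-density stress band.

326 density bands post-date the high-density stress band.
With 2 density bands per year, 326 / 2 = 163 years.
The density band at the growth surface is 1922 CE, so the high-density stress band dates to 1922 − 163 = 1759 CE.

1759 CE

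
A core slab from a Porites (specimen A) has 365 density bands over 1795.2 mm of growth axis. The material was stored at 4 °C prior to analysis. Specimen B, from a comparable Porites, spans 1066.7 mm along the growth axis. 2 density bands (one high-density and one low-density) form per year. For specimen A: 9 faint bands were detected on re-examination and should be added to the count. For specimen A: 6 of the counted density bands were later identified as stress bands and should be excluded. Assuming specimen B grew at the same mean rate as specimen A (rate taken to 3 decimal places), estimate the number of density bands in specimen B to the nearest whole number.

219 density bands

Specimen A: adjusted count: 365 − 6 + 9 = 368 density bands.
Specimen A: 368 density bands at 2 per year is 368 / 2 = 184 years.
A: 1795.2 mm over 184 years gives 1795.2 / 184 ≈ 9.757 mm per year.
For B, 1066.7 / 9.757 = 109.33 years; at 2 density bands per year that is 109.33 × 2 ≈ 219 density bands.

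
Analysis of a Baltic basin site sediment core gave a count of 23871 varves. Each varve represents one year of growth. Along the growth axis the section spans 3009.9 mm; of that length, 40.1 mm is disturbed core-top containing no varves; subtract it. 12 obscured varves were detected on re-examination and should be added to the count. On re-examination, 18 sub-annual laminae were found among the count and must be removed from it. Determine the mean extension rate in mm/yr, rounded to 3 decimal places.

True varve count = 23871 − 18 + 12 = 23865.
The growth record spans 3009.9 − 40.1 = 2969.8 mm.
2969.8 mm over 23865 years gives 2969.8 / 23865 ≈ 0.124 mm/yr.

0.124 mm/yr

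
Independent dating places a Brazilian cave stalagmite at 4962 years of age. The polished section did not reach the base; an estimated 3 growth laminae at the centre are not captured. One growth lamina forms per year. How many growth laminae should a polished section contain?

At one growth lamina per year, 4962 years correspond to 4962 growth laminae.
Subtracting the 3 growth laminae not captured gives 4962 − 3 = 4959 growth laminae in the record.

4959 growth laminae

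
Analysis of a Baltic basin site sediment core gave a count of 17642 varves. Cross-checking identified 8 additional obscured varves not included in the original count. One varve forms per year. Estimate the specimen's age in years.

17650 years

After corrections the count is 17642 + 8 = 17650 varves.
With a one-to-one varve periodicity this is 17650 years.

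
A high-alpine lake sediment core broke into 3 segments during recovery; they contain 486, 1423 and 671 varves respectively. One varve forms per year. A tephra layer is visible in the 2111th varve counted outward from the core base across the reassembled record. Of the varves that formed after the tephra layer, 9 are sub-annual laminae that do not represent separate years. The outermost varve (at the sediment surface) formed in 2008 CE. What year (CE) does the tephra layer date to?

1548 CE

Total varves = 486 + 1423 + 671 = 2580.
The tephra layer sits at varve 2111 from the core base, so 2580 − 2111 = 469 varves formed after it.
Removing the 9 false varves leaves 469 − 9 = 460 true varves beyond the tephra layer.
2008 − 460 = 1548 CE.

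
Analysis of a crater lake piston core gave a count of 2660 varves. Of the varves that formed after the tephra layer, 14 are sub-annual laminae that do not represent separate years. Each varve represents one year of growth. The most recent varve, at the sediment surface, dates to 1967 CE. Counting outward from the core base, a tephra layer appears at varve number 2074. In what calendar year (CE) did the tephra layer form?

1395 CE

2660 − 2074 = 586 varves lie beyond the tephra layer toward the sediment surface.
Removing the 14 false varves leaves 586 − 14 = 572 true varves beyond the tephra layer.
Counting back 572 years from 1967 CE places the tephra layer in 1967 − 572 = 1395 CE.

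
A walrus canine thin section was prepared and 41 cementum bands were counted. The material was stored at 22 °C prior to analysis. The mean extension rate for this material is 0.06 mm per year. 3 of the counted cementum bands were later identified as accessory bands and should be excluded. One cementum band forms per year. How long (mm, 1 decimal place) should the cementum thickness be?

Correcting the raw count gives 41 − 3 = 38 true cementum bands.
Length ≈ 0.06 × 38 = 2.3 mm.

2.3 mm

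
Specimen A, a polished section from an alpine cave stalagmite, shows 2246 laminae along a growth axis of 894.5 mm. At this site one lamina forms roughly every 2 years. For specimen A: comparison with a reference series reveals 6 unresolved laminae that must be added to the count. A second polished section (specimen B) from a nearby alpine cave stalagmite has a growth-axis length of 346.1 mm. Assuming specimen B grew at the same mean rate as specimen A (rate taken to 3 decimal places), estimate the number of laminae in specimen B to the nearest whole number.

Specimen A: adjusted count: 2246 + 6 = 2252 laminae.
Specimen A: 2252 laminae at 2 years each span 2252 × 2 = 4504 years.
A: Extension rate ≈ 894.5 / 4504 = 0.199 mm/year.
Specimen B: 346.1 mm / 0.199 mm per year = 1739.20 years; at 2 years per lamina that is 1739.20 / 2 ≈ 870 laminae.

870 laminae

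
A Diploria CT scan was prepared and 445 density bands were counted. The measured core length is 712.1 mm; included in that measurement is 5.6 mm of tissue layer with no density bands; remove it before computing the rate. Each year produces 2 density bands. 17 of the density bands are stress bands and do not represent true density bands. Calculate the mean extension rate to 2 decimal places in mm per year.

Correcting the raw count gives 445 − 17 = 428 true density bands.
Dividing by 2 density bands per year: 428 / 2 = 214 years.
Removing the 5.6 mm offcut leaves 712.1 − 5.6 = 706.5 mm.
Extension rate ≈ 706.5 / 214 = 3.30 mm per year.

3.30 mm per year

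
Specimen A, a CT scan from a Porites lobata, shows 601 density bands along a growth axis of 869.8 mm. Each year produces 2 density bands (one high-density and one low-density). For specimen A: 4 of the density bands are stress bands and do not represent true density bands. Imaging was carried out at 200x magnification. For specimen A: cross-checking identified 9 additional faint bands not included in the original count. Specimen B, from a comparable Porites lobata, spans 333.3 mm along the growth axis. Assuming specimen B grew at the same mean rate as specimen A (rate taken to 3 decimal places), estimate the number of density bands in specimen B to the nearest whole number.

232 density bands

Specimen A: correcting the raw count gives 601 − 4 + 9 = 606 true density bands.
Specimen A: 606 density bands at 2 per year is 606 / 2 = 303 years.
A: 869.8 mm over 303 years gives 869.8 / 303 ≈ 2.871 mm/yr.
B spans 333.3 / 2.871 = 116.09 years; at 2 density bands per year that is 116.09 × 2 ≈ 232 density bands.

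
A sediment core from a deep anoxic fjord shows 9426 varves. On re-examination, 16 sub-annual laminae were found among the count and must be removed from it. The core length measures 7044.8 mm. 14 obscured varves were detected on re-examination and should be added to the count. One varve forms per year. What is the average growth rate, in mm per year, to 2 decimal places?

0.75 mm per year

True varve count = 9426 − 16 + 14 = 9424.
Extension rate ≈ 7044.8 / 9424 = 0.75 mm per year.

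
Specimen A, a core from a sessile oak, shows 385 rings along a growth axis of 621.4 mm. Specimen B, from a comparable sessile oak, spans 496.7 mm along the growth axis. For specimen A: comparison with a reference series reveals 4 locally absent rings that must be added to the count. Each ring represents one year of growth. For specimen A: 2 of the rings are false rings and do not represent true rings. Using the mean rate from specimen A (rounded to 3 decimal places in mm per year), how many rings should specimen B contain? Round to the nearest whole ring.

309 rings

Specimen A: correcting the raw count gives 385 − 2 + 4 = 387 true rings.
A: Mean rate = 621.4 mm / 387 years ≈ 1.606 mm/yr.
B spans 496.7 / 1.606 = 309.28 years ≈ 309 rings.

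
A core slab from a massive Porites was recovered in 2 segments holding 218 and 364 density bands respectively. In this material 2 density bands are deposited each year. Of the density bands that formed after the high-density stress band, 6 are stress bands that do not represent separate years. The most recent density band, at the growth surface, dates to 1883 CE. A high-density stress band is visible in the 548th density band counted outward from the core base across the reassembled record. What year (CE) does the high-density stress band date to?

Total density bands = 218 + 364 = 582.
Between density band 548 and the growth surface there are 582 − 548 = 34 density bands.
Excluding 6 false density bands: 34 − 6 = 28.
With 2 density bands per year, 28 / 2 = 14 years.
1883 − 14 = 1869 CE.

1869 CE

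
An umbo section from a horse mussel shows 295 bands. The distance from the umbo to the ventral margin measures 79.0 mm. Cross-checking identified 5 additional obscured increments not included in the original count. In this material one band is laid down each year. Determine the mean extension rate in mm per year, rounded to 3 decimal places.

0.263 mm per year

After corrections the count is 295 + 5 = 300 bands.
Mean rate = 79.0 mm / 300 years ≈ 0.263 mm per year.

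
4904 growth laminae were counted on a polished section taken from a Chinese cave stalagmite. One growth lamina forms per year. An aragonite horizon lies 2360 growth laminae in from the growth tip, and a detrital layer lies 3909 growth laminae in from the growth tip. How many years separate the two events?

The two markers are separated by 3909 − 2360 = 1549 growth laminae.
At one growth lamina per year, 1549 years elapsed between them.

1549 yr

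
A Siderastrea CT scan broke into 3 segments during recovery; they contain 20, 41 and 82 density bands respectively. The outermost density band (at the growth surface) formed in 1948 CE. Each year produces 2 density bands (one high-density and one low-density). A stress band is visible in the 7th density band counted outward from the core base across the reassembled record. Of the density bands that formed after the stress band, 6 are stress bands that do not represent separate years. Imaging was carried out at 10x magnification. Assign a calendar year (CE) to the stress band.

Total density bands = 20 + 41 + 82 = 143.
Between density band 7 and the growth surface there are 143 − 7 = 136 density bands.
136 − 6 false = 130 true density bands after the stress band.
With 2 density bands per year, 130 / 2 = 65 years.
Counting back 65 years from 1948 CE places the stress band in 1948 − 65 = 1883 CE.

1883 CE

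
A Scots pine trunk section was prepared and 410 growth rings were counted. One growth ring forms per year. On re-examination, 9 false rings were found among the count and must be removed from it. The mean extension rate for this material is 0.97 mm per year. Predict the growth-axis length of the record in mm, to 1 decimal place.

Correcting the raw count gives 410 − 9 = 401 true growth rings.
401 years at 0.97 mm/year gives 0.97 × 401 = 389.0 mm.

389.0 mm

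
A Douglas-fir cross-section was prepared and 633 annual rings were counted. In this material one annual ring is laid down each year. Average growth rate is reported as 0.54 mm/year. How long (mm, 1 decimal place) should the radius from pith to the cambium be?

341.8 mm

633 years of growth are recorded.
633 years at 0.54 mm/year gives 0.54 × 633 = 341.8 mm.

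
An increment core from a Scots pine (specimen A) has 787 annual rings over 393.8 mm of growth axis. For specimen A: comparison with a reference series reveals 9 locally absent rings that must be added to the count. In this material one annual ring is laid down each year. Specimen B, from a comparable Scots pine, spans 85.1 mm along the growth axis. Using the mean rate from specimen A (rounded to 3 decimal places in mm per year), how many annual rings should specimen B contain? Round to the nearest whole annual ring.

172 annual rings

Specimen A: correcting the raw count gives 787 + 9 = 796 true annual rings.
A: 393.8 mm over 796 years gives 393.8 / 796 ≈ 0.495 mm per year.
B spans 85.1 / 0.495 = 171.92 years ≈ 172 annual rings.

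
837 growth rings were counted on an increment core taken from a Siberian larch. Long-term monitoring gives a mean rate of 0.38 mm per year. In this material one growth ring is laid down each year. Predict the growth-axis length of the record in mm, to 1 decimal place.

318.1 mm

837 years of growth are recorded.
837 years at 0.38 mm/year gives 0.38 × 837 = 318.1 mm.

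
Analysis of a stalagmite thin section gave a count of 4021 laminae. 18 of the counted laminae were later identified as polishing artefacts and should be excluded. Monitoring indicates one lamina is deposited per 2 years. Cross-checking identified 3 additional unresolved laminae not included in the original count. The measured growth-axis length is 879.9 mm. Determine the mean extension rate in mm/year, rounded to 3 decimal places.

After corrections the count is 4021 − 18 + 3 = 4006 laminae.
4006 laminae at 2 years each span 4006 × 2 = 8012 years.
Extension rate ≈ 879.9 / 8012 = 0.110 mm/year.

0.110 mm/year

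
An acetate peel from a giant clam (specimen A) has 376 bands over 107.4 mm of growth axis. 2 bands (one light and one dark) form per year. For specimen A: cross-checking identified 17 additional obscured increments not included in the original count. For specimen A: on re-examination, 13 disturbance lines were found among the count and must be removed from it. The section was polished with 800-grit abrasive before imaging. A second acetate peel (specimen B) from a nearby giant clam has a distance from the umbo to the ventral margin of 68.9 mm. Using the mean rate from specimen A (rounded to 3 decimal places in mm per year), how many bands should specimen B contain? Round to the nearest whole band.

Specimen A: adjusted count: 376 − 13 + 17 = 380 bands.
Specimen A: dividing by 2 bands per year: 380 / 2 = 190 years.
A: Mean rate = 107.4 mm / 190 years ≈ 0.565 mm/yr.
Specimen B: 68.9 mm / 0.565 mm per year = 121.95 years; at 2 bands per year that is 121.95 × 2 ≈ 244 bands.

244 bands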